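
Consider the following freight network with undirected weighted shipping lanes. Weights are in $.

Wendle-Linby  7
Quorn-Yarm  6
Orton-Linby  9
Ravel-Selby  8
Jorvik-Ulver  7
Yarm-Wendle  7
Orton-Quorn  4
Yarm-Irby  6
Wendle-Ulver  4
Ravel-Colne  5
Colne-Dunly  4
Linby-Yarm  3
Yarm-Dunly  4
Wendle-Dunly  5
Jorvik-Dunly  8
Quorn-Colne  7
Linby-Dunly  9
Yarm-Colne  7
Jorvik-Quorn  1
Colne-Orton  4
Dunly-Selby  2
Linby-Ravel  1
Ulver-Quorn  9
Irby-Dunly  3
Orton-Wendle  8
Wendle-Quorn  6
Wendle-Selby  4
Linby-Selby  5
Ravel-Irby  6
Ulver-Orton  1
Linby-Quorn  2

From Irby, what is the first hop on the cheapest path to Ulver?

Enumerating some paths:
Irby → Dunly → Wendle → Ulver: 3+5+4 = 12
Irby → Dunly → Selby → Wendle → Ulver: 3+2+4+4 = 13
Irby → Ravel → Linby → Quorn → Orton → Ulver: 6+1+2+4+1 = 14
The minimum is $12 via Irby → Dunly → Wendle → Ulver.
So from Irby the first move is to Dunly.

Dunly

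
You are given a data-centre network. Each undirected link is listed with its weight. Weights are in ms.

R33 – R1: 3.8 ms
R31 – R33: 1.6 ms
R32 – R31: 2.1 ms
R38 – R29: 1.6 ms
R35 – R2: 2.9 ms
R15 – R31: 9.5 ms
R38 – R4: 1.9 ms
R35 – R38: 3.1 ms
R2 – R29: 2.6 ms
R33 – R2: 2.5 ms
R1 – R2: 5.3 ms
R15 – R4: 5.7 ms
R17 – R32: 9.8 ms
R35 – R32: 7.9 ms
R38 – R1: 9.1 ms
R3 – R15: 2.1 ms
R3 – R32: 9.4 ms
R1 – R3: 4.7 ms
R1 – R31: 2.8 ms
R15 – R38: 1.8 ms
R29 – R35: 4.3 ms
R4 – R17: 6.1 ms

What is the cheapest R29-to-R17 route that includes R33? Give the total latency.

Best R29 to R33: R29 → R2 → R33 costing 5.1
Best R33 to R17: R33 → R31 → R32 → R17 costing 13.5
Total via R33: 5.1 + 13.5 = 18.6 ms.

18.6 ms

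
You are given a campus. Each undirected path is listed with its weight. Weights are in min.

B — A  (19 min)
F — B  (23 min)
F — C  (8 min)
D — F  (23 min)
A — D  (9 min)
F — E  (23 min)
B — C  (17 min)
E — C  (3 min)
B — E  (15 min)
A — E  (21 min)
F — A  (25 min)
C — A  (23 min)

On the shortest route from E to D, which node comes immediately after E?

Candidate routes:
E–B–A–D: 15+19+9 = 43
E–C–A–D: 3+23+9 = 35
E–C–F–D: 3+8+23 = 34
E–A–D: 21+9 = 30
Cheapest is E–A–D at 30 min.
So from E the first move is to A.

A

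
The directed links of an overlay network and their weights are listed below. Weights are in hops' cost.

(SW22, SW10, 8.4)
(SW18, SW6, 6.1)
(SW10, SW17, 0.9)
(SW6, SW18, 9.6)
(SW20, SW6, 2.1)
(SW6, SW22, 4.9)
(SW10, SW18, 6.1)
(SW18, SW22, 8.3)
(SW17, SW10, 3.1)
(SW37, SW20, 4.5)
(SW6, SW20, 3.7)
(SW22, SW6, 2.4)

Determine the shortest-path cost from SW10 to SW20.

Compare a few routes:
SW10 → SW18 → SW6 → SW20: 6.1+6.1+3.7 = 15.9
SW10 → SW18 → SW22 → SW6 → SW20: 6.1+8.3+2.4+3.7 = 20.5
The minimum is 15.9 hops' cost via SW10 → SW18 → SW6 → SW20.

15.9 hops' cost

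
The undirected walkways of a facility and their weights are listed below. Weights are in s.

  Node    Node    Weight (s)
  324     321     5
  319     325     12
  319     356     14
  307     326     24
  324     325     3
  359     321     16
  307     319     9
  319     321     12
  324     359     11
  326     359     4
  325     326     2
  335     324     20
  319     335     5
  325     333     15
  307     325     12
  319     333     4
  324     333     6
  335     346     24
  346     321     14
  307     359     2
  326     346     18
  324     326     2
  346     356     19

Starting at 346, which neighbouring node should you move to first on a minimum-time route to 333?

Compare a few routes:
346–326–325–324–333: 18+2+3+6 = 29
346–321–324–333: 14+5+6 = 25
346–326–324–333: 18+2+6 = 26
Cheapest is 346–321–324–333 at 25 s.
So from 346 the first move is to 321.

321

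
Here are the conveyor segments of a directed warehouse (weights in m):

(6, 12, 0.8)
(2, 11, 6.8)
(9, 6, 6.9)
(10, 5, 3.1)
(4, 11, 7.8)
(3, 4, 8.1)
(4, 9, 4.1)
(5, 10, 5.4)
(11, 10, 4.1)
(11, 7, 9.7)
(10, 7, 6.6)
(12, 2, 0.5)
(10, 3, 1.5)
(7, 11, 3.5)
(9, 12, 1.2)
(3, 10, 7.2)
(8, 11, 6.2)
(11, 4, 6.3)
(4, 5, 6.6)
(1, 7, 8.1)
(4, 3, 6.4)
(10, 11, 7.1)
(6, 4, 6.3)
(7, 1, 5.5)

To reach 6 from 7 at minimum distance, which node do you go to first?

11

Compare a few routes:
7 - 11 - 4 - 9 - 6: 3.5+6.3+4.1+6.9 = 20.8
7 - 11 - 10 - 3 - 4 - 9 - 6: 3.5+4.1+1.5+8.1+4.1+6.9 = 28.2
The minimum is 20.8 m via 7 - 11 - 4 - 9 - 6.
So from 7 the first move is to 11.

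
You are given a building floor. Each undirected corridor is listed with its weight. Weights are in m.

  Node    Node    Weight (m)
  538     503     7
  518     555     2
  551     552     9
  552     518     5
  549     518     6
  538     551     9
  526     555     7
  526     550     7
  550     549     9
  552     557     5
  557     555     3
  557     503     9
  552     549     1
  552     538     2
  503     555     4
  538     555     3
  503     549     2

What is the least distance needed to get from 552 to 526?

Shortest distances from 552:
552: 0
549: 1  (via 552)
538: 2  (via 552)
503: 3  (via 549)
557: 5  (via 552)
518: 5  (via 552)
555: 5  (via 538)
551: 9  (via 552)
550: 10  (via 549)
526: 12  (via 555)
Shortest route: 552 → 538 → 555 → 526 = 12 m.

12 m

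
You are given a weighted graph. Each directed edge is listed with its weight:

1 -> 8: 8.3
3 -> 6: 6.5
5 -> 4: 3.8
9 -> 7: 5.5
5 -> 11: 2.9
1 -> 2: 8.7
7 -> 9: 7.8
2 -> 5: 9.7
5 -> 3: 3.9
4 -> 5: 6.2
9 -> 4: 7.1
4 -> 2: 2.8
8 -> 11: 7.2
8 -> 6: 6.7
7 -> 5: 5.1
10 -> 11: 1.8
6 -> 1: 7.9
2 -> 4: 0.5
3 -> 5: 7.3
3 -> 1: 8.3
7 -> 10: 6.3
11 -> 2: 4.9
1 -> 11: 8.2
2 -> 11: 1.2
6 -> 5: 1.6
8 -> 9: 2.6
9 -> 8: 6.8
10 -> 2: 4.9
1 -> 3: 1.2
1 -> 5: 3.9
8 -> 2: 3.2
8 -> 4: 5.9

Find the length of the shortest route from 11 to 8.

Running Dijkstra from 11:
11: 0
2: 4.9  (via 11)
4: 5.4  (via 2)
5: 11.6  (via 4)
3: 15.5  (via 5)
6: 22  (via 3)
1: 23.8  (via 3)
8: 32.1  (via 1)
Shortest route: 11 → 2 → 4 → 5 → 3 → 1 → 8 = 32.1.

32.1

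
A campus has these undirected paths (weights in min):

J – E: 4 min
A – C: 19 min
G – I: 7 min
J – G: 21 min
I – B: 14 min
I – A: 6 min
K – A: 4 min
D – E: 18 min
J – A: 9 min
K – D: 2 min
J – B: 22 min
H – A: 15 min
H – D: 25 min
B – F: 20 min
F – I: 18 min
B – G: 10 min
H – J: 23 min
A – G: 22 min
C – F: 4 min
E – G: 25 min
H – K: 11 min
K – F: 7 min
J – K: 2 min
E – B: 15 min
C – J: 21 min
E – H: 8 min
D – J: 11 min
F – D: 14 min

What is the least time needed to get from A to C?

Candidate routes:
A - J - K - F - C: 9+2+7+4 = 22
A - K - F - C: 4+7+4 = 15
A - K - D - F - C: 4+2+14+4 = 24
A - C: 19 = 19
Cheapest is A - K - F - C at 15 min.

15 min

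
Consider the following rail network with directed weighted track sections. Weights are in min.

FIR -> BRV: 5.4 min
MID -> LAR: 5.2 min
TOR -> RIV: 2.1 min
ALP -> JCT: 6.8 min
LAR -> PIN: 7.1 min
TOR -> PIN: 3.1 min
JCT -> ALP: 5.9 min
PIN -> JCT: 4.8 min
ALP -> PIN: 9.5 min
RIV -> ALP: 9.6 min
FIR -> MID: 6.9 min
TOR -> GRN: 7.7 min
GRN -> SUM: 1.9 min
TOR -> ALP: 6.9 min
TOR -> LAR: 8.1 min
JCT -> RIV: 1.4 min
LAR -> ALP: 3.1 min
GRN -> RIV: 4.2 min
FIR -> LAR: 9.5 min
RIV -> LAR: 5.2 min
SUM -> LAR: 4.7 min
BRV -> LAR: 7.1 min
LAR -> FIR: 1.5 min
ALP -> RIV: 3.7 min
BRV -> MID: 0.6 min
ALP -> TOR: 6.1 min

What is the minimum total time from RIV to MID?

12.7 min

Settle nodes by increasing distance from RIV:
RIV: 0
LAR: 5.2  (via RIV)
FIR: 6.7  (via LAR)
ALP: 8.3  (via LAR)
BRV: 12.1  (via FIR)
PIN: 12.3  (via LAR)
MID: 12.7  (via BRV)
Shortest route: RIV–LAR–FIR–BRV–MID = 12.7 min.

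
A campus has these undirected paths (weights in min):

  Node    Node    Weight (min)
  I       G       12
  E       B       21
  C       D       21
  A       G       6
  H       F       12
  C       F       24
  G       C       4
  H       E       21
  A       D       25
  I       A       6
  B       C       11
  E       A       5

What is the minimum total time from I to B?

27 min

Shortest distances from I:
I: 0
A: 6  (via I)
E: 11  (via A)
G: 12  (via I)
C: 16  (via G)
B: 27  (via C)
Shortest route: I → G → C → B = 27 min.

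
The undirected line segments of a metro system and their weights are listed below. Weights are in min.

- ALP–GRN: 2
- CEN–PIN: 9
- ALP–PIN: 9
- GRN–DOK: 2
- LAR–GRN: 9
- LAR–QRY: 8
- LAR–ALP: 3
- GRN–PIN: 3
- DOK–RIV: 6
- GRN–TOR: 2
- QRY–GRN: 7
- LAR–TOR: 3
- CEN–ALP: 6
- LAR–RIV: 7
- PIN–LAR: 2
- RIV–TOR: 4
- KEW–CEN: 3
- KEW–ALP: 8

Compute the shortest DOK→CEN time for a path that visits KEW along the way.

Shortest DOK→KEW: DOK → GRN → ALP → KEW = 12
Shortest KEW→CEN: KEW → CEN = 3
Total via KEW: 12 + 3 = 15 min.

15 min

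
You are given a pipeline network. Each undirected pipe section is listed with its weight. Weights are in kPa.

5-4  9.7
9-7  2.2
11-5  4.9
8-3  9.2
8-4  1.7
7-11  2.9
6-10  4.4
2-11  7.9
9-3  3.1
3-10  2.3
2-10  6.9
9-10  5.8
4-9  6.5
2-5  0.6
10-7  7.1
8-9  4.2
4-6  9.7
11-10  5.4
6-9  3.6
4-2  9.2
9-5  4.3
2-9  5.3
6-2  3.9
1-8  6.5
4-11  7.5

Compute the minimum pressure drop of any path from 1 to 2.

Candidate routes:
1–8–9–5–2: 6.5+4.2+4.3+0.6 = 15.6
1–8–9–6–2: 6.5+4.2+3.6+3.9 = 18.2
1–8–9–2: 6.5+4.2+5.3 = 16
1–8–4–2: 6.5+1.7+9.2 = 17.4
Cheapest is 1–8–9–5–2 at 15.6 kPa.

15.6 kPa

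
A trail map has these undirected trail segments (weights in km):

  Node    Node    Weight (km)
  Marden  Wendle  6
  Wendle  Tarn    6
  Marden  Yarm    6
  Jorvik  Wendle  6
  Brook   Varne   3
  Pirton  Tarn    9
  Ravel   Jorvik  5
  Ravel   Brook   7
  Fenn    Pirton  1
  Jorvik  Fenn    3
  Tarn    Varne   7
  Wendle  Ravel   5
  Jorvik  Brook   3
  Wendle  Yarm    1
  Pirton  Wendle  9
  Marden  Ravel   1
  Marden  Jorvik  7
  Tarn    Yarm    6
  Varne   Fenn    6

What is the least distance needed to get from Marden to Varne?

Running Dijkstra from Marden:
Marden: 0
Ravel: 1  (via Marden)
Jorvik: 6  (via Ravel)
Wendle: 6  (via Marden)
Yarm: 6  (via Marden)
Brook: 8  (via Ravel)
Fenn: 9  (via Jorvik)
Pirton: 10  (via Fenn)
Varne: 11  (via Brook)
Shortest route: Marden → Ravel → Brook → Varne = 11 km.

11 km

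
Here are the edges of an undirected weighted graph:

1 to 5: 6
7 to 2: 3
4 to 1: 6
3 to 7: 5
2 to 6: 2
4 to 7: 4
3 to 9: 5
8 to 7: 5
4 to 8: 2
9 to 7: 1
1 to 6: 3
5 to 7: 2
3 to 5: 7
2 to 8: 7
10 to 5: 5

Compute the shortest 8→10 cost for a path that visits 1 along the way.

19

Shortest 8→1: 8–4–1 = 8
Best 1 to 10: 1–5–10 costing 11
Total via 1: 8 + 11 = 19.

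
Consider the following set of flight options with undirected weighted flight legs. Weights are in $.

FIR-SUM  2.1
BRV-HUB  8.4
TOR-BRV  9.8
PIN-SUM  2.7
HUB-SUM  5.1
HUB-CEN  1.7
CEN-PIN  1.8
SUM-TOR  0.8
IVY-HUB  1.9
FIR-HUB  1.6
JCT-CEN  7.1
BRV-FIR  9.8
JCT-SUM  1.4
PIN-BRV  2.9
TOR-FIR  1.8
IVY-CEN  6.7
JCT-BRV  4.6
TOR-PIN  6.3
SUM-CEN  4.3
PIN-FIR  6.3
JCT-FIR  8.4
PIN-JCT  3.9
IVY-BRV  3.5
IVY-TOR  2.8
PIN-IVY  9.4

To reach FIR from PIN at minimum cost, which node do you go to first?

SUM

Enumerating some paths:
PIN - SUM - FIR: 2.7+2.1 = 4.8
PIN - SUM - TOR - FIR: 2.7+0.8+1.8 = 5.3
PIN - CEN - HUB - FIR: 1.8+1.7+1.6 = 5.1
Cheapest is PIN - SUM - FIR at $4.8.
So from PIN the first move is to SUM.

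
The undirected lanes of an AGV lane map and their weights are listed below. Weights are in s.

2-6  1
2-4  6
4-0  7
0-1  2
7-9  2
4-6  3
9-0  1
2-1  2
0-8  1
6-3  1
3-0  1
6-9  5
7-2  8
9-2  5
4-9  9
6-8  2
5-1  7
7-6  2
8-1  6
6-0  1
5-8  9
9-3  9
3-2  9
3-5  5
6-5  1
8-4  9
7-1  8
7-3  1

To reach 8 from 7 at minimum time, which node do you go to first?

3

Enumerating some paths:
7 - 3 - 6 - 0 - 8: 1+1+1+1 = 4
7 - 9 - 0 - 8: 2+1+1 = 4
7 - 3 - 0 - 8: 1+1+1 = 3
Cheapest is 7 - 3 - 0 - 8 at 3 s.
So from 7 the first move is to 3.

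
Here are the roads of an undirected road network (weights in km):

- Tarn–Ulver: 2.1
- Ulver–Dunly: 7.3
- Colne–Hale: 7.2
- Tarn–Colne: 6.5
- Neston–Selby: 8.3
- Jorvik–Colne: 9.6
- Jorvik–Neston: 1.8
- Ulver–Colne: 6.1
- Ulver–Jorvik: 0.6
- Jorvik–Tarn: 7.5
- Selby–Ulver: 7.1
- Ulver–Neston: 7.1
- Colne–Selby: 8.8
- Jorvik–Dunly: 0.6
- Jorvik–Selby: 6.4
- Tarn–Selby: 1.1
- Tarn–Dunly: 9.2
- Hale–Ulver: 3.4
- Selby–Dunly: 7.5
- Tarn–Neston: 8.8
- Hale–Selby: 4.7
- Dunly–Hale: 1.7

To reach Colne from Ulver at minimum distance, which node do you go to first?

Colne

Enumerating some paths:
Ulver - Colne: 6.1 = 6.1
Ulver - Jorvik - Colne: 0.6+9.6 = 10.2
Ulver - Jorvik - Dunly - Hale - Colne: 0.6+0.6+1.7+7.2 = 10.1
Ulver - Tarn - Colne: 2.1+6.5 = 8.6
Cheapest is Ulver - Colne at 6.1 km.
So from Ulver the first move is to Colne.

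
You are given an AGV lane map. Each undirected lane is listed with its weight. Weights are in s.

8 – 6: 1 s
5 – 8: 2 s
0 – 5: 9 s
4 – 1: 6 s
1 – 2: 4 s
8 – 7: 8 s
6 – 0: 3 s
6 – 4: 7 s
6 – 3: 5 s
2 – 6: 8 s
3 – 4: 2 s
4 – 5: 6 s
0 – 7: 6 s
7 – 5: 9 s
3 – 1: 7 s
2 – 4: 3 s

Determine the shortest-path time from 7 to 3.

14 s

Running Dijkstra from 7:
7: 0
0: 6  (via 7)
8: 8  (via 7)
5: 9  (via 7)
6: 9  (via 0)
3: 14  (via 6)
Shortest route: 7 → 0 → 6 → 3 = 14 s.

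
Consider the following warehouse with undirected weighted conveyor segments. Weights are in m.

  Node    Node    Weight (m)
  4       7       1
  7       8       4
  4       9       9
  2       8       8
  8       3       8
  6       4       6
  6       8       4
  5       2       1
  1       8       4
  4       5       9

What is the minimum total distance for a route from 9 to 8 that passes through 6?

19 m

Shortest 9→6: 9–4–6 = 15
Best 6 to 8: 6–8 costing 4
Total via 6: 15 + 4 = 19 m.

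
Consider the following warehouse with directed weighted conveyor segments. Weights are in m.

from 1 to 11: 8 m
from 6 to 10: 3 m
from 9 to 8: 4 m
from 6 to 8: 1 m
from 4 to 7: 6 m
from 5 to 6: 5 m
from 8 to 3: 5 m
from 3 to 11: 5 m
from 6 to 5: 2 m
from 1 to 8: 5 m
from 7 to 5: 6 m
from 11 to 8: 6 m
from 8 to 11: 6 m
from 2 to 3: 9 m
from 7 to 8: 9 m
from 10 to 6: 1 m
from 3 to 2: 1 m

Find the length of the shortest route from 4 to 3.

Shortest distances from 4:
4: 0
7: 6  (via 4)
5: 12  (via 7)
8: 15  (via 7)
6: 17  (via 5)
3: 20  (via 8)
Shortest route: 4–7–8–3 = 20 m.

20 m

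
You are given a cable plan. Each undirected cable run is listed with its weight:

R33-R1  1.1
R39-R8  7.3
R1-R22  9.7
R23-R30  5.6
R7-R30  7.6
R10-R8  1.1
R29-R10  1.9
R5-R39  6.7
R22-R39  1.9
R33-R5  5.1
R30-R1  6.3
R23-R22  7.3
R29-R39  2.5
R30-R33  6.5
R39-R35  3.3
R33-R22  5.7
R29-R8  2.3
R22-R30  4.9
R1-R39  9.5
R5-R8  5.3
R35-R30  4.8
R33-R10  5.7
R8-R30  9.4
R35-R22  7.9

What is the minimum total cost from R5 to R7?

Candidate routes:
R5 - R33 - R1 - R30 - R7: 5.1+1.1+6.3+7.6 = 20.1
R5 - R33 - R30 - R7: 5.1+6.5+7.6 = 19.2
The minimum is 19.2 via R5 - R33 - R30 - R7.

19.2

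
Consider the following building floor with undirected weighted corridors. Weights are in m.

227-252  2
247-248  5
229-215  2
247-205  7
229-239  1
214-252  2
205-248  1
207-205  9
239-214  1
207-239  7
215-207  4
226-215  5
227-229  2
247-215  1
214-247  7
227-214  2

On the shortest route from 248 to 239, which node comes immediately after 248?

Enumerating some paths:
248–247–215–229–239: 5+1+2+1 = 9
248–205–247–215–229–239: 1+7+1+2+1 = 12
Cheapest is 248–247–215–229–239 at 9 m.
So from 248 the first move is to 247.

247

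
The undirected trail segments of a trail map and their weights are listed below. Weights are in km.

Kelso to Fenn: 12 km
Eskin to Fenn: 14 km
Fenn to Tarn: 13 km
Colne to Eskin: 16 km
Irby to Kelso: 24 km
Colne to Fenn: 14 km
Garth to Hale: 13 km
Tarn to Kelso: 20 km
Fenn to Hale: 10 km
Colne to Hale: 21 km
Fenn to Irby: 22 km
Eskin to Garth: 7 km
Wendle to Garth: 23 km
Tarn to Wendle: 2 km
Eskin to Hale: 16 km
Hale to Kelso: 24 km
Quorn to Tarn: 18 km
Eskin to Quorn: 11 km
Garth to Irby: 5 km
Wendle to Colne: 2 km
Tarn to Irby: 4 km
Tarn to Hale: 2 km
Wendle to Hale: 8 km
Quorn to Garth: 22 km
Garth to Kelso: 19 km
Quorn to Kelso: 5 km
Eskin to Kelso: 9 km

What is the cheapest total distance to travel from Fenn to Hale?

Compare a few routes:
Fenn - Colne - Wendle - Tarn - Hale: 14+2+2+2 = 20
Fenn - Hale: 10 = 10
Fenn - Tarn - Hale: 13+2 = 15
Cheapest is Fenn - Hale at 10 km.

10 km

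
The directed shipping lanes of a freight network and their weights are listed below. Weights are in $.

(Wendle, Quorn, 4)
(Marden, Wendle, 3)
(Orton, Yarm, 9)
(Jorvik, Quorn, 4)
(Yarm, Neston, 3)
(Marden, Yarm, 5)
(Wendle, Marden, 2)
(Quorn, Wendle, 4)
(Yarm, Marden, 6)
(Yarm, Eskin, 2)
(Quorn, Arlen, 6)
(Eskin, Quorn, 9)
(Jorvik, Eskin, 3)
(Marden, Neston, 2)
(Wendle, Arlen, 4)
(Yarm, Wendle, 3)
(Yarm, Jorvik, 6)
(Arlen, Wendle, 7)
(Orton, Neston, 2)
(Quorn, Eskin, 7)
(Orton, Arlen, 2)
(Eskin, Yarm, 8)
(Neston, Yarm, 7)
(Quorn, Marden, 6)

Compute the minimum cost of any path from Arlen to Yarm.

$14

Settle nodes by increasing distance from Arlen:
Arlen: 0
Wendle: 7  (via Arlen)
Marden: 9  (via Wendle)
Neston: 11  (via Marden)
Quorn: 11  (via Wendle)
Yarm: 14  (via Marden)
Shortest route: Arlen → Wendle → Marden → Yarm = $14.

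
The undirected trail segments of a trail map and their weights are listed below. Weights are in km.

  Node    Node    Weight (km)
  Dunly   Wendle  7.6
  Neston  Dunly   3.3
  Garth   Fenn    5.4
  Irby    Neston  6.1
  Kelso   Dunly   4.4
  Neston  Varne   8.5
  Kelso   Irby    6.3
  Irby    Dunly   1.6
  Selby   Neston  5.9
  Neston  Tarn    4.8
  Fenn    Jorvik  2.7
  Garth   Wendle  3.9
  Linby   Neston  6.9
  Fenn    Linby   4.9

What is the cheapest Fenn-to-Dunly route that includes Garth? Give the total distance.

Shortest Fenn→Garth: Fenn–Garth = 5.4
Shortest Garth→Dunly: Garth–Wendle–Dunly = 11.5
Total via Garth: 5.4 + 11.5 = 16.9 km.

16.9 km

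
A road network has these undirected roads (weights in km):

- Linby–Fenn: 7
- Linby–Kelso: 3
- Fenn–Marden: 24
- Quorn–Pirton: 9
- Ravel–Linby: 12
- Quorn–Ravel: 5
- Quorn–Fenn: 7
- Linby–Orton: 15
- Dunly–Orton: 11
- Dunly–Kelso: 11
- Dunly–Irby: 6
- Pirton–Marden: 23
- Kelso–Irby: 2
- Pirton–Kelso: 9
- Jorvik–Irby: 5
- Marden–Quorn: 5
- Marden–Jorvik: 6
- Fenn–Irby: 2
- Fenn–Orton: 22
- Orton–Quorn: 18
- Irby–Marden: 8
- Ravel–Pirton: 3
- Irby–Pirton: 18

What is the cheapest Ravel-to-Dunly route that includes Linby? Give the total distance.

23 km

Best Ravel to Linby: Ravel → Linby costing 12
Shortest Linby→Dunly: Linby → Kelso → Irby → Dunly = 11
Total via Linby: 12 + 11 = 23 km.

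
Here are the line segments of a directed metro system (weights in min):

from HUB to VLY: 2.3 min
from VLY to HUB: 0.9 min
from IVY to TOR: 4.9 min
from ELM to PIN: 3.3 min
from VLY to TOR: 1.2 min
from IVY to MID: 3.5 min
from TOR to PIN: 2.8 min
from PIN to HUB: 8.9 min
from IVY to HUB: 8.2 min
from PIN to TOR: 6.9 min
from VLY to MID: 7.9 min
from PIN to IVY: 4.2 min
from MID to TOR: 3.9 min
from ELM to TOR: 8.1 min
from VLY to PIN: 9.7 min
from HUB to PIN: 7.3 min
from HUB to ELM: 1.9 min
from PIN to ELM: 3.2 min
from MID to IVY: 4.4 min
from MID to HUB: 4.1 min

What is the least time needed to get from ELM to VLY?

14.5 min

Settle nodes by increasing distance from ELM:
ELM: 0
PIN: 3.3  (via ELM)
IVY: 7.5  (via PIN)
TOR: 8.1  (via ELM)
MID: 11  (via IVY)
HUB: 12.2  (via PIN)
VLY: 14.5  (via HUB)
Shortest route: ELM → PIN → HUB → VLY = 14.5 min.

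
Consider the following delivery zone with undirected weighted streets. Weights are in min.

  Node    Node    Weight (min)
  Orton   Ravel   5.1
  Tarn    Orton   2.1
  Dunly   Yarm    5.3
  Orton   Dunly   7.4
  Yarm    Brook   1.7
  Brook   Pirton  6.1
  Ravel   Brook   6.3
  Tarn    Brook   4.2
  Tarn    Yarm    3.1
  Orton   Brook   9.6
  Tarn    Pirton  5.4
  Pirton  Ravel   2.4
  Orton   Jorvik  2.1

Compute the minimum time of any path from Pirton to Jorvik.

9.6 min

Compare a few routes:
Pirton–Ravel–Orton–Jorvik: 2.4+5.1+2.1 = 9.6
Pirton–Brook–Tarn–Orton–Jorvik: 6.1+4.2+2.1+2.1 = 14.5
Pirton–Brook–Yarm–Tarn–Orton–Jorvik: 6.1+1.7+3.1+2.1+2.1 = 15.1
The minimum is 9.6 min via Pirton–Ravel–Orton–Jorvik.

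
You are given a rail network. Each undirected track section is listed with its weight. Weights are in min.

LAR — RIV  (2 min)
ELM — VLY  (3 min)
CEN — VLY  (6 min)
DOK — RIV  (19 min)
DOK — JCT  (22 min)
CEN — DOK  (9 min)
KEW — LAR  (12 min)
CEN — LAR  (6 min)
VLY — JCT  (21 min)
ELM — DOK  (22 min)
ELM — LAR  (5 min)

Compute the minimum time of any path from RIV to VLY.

Settle nodes by increasing distance from RIV:
RIV: 0
LAR: 2  (via RIV)
ELM: 7  (via LAR)
CEN: 8  (via LAR)
VLY: 10  (via ELM)
Shortest route: RIV → LAR → ELM → VLY = 10 min.

10 min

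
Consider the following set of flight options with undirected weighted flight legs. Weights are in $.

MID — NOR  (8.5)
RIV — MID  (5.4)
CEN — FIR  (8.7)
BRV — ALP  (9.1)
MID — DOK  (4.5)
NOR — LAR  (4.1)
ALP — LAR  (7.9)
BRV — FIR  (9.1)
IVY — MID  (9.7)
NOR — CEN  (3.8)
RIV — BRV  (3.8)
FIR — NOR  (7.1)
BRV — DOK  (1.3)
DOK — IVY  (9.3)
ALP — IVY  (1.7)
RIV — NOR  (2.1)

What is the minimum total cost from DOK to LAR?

$11.3

Settle nodes by increasing distance from DOK:
DOK: 0
BRV: 1.3  (via DOK)
MID: 4.5  (via DOK)
RIV: 5.1  (via BRV)
NOR: 7.2  (via RIV)
IVY: 9.3  (via DOK)
FIR: 10.4  (via BRV)
ALP: 10.4  (via BRV)
CEN: 11  (via NOR)
LAR: 11.3  (via NOR)
Shortest route: DOK–BRV–RIV–NOR–LAR = $11.3.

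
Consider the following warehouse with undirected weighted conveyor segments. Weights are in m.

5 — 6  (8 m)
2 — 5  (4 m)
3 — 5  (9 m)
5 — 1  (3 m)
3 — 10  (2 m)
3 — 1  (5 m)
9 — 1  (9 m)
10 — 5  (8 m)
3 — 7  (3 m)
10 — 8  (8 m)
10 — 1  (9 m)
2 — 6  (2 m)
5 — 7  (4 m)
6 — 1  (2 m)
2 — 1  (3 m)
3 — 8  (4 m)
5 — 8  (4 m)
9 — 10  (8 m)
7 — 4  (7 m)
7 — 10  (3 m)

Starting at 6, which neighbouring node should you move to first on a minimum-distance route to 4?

1

Compare a few routes:
6 → 1 → 5 → 7 → 4: 2+3+4+7 = 16
6 → 1 → 3 → 7 → 4: 2+5+3+7 = 17
Cheapest is 6 → 1 → 5 → 7 → 4 at 16 m.
So from 6 the first move is to 1.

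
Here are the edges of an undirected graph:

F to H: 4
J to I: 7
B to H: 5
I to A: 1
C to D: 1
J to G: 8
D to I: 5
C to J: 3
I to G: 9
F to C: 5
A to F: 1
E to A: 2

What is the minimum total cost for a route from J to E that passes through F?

Shortest J→F: J–C–F = 8
Best F to E: F–A–E costing 3
Total via F: 8 + 3 = 11.

11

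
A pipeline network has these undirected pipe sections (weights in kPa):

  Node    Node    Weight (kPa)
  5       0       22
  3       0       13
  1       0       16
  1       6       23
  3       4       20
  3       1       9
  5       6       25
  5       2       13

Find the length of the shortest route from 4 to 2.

68 kPa

Running Dijkstra from 4:
4: 0
3: 20  (via 4)
1: 29  (via 3)
0: 33  (via 3)
6: 52  (via 1)
5: 55  (via 0)
2: 68  (via 5)
Shortest route: 4 → 3 → 0 → 5 → 2 = 68 kPa.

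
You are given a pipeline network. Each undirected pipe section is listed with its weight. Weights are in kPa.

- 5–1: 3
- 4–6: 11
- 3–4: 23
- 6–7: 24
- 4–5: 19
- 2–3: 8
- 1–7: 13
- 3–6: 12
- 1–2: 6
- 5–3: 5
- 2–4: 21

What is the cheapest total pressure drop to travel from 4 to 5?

Running Dijkstra from 4:
4: 0
6: 11  (via 4)
5: 19  (via 4)
Shortest route: 4 → 5 = 19 kPa.

19 kPa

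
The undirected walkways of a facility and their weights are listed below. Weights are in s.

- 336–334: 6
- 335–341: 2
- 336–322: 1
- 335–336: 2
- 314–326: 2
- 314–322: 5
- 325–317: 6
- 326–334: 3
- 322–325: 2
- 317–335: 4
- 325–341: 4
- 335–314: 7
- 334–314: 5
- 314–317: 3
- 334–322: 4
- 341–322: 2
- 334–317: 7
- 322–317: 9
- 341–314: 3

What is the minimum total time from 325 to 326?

9 s

Settle nodes by increasing distance from 325:
325: 0
322: 2  (via 325)
336: 3  (via 322)
341: 4  (via 325)
335: 5  (via 336)
334: 6  (via 322)
317: 6  (via 325)
314: 7  (via 322)
326: 9  (via 334)
Shortest route: 325 → 322 → 334 → 326 = 9 s.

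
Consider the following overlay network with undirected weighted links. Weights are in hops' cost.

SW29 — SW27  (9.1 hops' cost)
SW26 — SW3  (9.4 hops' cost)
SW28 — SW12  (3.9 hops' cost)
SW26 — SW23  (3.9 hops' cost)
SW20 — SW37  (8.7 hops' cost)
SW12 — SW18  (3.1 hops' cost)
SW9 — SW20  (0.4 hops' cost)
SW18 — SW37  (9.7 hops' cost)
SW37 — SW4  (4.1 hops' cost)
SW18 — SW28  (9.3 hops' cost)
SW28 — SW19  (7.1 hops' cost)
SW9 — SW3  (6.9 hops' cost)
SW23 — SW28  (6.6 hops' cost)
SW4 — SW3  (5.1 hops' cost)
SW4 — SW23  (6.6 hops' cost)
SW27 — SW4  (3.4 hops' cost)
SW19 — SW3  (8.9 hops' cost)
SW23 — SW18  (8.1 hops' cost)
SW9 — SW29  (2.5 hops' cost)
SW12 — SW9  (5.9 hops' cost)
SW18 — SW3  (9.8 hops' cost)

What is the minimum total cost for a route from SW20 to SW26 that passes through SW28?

20.7 hops' cost

Best SW20 to SW28: SW20–SW9–SW12–SW28 costing 10.2
Shortest SW28→SW26: SW28–SW23–SW26 = 10.5
Total via SW28: 10.2 + 10.5 = 20.7 hops' cost.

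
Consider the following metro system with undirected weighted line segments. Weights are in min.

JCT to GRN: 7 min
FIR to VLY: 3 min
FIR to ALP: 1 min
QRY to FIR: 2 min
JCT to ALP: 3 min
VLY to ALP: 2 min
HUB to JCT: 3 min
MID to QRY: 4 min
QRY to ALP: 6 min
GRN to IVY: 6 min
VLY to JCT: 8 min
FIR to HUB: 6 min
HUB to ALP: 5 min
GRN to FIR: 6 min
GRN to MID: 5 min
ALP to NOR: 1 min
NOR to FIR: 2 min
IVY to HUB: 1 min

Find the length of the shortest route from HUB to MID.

Compare a few routes:
HUB - IVY - GRN - MID: 1+6+5 = 12
HUB - JCT - ALP - FIR - QRY - MID: 3+3+1+2+4 = 13
Cheapest is HUB - IVY - GRN - MID at 12 min.

12 min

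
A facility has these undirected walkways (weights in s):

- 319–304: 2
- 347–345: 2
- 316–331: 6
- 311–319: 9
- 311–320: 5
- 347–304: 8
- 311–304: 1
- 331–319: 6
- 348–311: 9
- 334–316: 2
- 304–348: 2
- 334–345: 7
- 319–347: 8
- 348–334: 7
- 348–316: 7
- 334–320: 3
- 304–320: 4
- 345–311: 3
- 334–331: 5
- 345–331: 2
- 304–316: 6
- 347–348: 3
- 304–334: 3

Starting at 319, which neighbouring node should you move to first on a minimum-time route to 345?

Enumerating some paths:
319 → 304 → 311 → 345: 2+1+3 = 6
319 → 331 → 345: 6+2 = 8
Cheapest is 319 → 304 → 311 → 345 at 6 s.
So from 319 the first move is to 304.

304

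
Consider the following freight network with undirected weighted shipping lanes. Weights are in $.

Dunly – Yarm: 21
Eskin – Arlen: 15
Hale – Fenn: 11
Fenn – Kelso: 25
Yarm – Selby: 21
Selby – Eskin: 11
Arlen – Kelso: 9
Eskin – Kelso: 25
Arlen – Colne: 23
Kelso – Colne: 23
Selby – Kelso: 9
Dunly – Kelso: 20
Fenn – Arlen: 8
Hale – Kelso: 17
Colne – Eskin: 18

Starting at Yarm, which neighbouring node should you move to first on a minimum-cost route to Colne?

Enumerating some paths:
Yarm - Selby - Eskin - Colne: 21+11+18 = 50
Yarm - Selby - Kelso - Colne: 21+9+23 = 53
Cheapest is Yarm - Selby - Eskin - Colne at $50.
So from Yarm the first move is to Selby.

Selby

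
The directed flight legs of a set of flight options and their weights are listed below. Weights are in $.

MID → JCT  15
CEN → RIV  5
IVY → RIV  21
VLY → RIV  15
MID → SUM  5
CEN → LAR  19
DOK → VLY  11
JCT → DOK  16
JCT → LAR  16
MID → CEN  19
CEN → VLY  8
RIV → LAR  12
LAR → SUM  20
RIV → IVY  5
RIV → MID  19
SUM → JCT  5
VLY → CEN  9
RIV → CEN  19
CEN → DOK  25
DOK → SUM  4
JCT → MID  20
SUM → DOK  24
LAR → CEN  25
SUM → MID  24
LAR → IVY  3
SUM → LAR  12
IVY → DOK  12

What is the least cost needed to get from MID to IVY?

Running Dijkstra from MID:
MID: 0
SUM: 5  (via MID)
JCT: 10  (via SUM)
LAR: 17  (via SUM)
CEN: 19  (via MID)
IVY: 20  (via LAR)
Shortest route: MID–SUM–LAR–IVY = $20.

$20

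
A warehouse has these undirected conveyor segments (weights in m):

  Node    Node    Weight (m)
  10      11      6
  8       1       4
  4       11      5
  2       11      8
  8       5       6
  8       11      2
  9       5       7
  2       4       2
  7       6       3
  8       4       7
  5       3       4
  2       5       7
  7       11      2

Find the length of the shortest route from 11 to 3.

Enumerating some paths:
11 - 8 - 5 - 3: 2+6+4 = 12
11 - 4 - 2 - 5 - 3: 5+2+7+4 = 18
Cheapest is 11 - 8 - 5 - 3 at 12 m.

12 m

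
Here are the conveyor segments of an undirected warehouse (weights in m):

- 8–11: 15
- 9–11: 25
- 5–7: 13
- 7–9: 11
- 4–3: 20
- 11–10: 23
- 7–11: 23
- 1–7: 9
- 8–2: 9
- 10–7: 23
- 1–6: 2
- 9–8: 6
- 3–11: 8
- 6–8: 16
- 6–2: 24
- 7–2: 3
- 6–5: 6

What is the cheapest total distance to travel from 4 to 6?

Compare a few routes:
4–3–11–8–6: 20+8+15+16 = 59
4–3–11–7–1–6: 20+8+23+9+2 = 62
Cheapest is 4–3–11–8–6 at 59 m.

59 m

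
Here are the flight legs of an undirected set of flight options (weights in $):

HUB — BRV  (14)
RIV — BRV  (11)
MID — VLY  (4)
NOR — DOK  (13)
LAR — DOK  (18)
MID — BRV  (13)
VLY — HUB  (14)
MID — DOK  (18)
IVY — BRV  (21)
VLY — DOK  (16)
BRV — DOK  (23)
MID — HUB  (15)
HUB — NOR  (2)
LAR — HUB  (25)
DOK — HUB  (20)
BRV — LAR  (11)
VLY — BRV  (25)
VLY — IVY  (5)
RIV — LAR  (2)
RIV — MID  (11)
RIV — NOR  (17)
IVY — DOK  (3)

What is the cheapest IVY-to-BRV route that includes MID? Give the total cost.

Best IVY to MID: IVY–VLY–MID costing 9
Best MID to BRV: MID–BRV costing 13
Total via MID: 9 + 13 = $22.

$22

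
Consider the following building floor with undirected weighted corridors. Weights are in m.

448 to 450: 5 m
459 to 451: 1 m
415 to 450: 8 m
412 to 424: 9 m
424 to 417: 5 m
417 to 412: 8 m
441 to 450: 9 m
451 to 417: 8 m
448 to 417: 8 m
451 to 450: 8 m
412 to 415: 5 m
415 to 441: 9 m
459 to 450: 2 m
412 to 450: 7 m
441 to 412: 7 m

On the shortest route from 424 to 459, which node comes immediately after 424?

Candidate routes:
424 → 412 → 450 → 459: 9+7+2 = 18
424 → 417 → 451 → 459: 5+8+1 = 14
The minimum is 14 m via 424 → 417 → 451 → 459.
So from 424 the first move is to 417.

417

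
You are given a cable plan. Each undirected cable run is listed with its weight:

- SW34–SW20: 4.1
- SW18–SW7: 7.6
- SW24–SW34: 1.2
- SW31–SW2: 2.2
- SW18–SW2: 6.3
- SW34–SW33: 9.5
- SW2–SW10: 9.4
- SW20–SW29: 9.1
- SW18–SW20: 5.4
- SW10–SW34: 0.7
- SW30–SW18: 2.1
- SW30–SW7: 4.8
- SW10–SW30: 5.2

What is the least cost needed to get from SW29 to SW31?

23

Candidate routes:
SW29 - SW20 - SW18 - SW2 - SW31: 9.1+5.4+6.3+2.2 = 23
SW29 - SW20 - SW18 - SW30 - SW10 - SW2 - SW31: 9.1+5.4+2.1+5.2+9.4+2.2 = 33.4
SW29 - SW20 - SW34 - SW10 - SW2 - SW31: 9.1+4.1+0.7+9.4+2.2 = 25.5
SW29 - SW20 - SW34 - SW10 - SW30 - SW18 - SW2 - SW31: 9.1+4.1+0.7+5.2+2.1+6.3+2.2 = 29.7
The minimum is 23 via SW29 - SW20 - SW18 - SW2 - SW31.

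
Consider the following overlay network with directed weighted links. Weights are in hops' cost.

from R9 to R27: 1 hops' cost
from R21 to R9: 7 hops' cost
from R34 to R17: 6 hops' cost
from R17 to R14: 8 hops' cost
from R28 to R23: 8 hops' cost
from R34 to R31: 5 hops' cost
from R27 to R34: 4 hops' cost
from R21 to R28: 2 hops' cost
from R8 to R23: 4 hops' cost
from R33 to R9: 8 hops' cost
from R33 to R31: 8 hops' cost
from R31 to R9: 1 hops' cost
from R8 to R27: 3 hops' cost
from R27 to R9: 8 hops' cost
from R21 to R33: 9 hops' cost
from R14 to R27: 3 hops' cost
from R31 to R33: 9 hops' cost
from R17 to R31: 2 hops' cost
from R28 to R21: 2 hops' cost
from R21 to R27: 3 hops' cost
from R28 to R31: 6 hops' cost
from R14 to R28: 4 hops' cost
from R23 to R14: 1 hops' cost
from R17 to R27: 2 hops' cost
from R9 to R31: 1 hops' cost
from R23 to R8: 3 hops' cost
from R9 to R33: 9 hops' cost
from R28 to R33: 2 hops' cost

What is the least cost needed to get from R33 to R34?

Shortest distances from R33:
R33: 0
R9: 8  (via R33)
R31: 8  (via R33)
R27: 9  (via R9)
R34: 13  (via R27)
Shortest route: R33–R9–R27–R34 = 13 hops' cost.

13 hops' cost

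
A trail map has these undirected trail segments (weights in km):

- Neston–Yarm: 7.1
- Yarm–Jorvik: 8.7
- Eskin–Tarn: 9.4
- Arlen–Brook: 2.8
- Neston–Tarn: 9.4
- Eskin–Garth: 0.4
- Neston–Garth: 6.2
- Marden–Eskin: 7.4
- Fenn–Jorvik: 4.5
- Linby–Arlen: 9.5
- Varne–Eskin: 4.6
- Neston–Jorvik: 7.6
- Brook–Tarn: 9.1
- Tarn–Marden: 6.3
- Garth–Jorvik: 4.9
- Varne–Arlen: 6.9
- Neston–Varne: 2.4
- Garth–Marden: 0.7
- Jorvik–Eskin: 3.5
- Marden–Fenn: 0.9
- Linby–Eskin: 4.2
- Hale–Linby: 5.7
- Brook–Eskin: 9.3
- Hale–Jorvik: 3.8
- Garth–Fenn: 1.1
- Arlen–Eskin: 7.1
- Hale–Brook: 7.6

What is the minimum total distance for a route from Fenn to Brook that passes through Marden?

11.3 km

Shortest Fenn→Marden: Fenn → Marden = 0.9
Best Marden to Brook: Marden → Garth → Eskin → Brook costing 10.4
Total via Marden: 0.9 + 10.4 = 11.3 km.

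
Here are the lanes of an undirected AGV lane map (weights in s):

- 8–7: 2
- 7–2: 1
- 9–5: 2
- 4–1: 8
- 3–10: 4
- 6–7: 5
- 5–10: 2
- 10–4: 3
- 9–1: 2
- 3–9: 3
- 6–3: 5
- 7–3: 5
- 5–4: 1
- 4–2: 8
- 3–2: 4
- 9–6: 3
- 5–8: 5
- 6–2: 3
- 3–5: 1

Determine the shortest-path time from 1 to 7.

9 s

Compare a few routes:
1 - 9 - 5 - 3 - 2 - 7: 2+2+1+4+1 = 10
1 - 9 - 6 - 2 - 7: 2+3+3+1 = 9
1 - 9 - 6 - 7: 2+3+5 = 10
Cheapest is 1 - 9 - 6 - 2 - 7 at 9 s.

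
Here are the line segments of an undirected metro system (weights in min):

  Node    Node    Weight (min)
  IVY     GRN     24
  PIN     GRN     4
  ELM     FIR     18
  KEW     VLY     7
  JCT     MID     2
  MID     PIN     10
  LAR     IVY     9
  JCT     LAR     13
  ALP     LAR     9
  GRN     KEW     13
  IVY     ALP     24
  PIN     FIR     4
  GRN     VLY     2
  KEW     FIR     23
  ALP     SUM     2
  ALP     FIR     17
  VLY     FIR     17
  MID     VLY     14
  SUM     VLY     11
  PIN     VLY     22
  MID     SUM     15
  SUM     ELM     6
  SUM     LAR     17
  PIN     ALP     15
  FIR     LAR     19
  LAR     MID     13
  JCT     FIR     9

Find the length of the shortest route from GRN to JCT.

16 min

Running Dijkstra from GRN:
GRN: 0
VLY: 2  (via GRN)
PIN: 4  (via GRN)
FIR: 8  (via PIN)
KEW: 9  (via VLY)
SUM: 13  (via VLY)
MID: 14  (via PIN)
ALP: 15  (via SUM)
JCT: 16  (via MID)
Shortest route: GRN → PIN → MID → JCT = 16 min.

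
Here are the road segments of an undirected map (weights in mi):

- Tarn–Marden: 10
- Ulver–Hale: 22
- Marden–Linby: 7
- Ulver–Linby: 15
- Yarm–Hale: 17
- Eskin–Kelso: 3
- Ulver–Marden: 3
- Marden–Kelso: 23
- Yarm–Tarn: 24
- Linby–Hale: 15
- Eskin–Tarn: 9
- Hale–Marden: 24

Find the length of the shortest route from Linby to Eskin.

Enumerating some paths:
Linby - Marden - Kelso - Eskin: 7+23+3 = 33
Linby - Marden - Tarn - Eskin: 7+10+9 = 26
Linby - Ulver - Marden - Tarn - Eskin: 15+3+10+9 = 37
Linby - Ulver - Marden - Kelso - Eskin: 15+3+23+3 = 44
Cheapest is Linby - Marden - Tarn - Eskin at 26 mi.

26 mi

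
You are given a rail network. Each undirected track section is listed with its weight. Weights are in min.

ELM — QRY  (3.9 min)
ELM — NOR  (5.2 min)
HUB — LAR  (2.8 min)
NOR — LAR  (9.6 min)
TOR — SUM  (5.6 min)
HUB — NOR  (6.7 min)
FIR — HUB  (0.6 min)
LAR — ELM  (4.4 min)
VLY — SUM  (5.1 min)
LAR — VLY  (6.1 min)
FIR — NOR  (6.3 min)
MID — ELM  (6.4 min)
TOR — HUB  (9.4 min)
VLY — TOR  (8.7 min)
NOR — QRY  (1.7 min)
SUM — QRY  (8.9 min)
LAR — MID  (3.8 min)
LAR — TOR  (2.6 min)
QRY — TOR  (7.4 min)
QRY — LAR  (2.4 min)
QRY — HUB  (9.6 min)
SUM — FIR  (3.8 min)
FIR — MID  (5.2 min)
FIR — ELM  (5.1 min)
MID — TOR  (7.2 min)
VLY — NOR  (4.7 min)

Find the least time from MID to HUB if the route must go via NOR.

Shortest MID→NOR: MID → LAR → QRY → NOR = 7.9
Best NOR to HUB: NOR → HUB costing 6.7
Total via NOR: 7.9 + 6.7 = 14.6 min.

14.6 min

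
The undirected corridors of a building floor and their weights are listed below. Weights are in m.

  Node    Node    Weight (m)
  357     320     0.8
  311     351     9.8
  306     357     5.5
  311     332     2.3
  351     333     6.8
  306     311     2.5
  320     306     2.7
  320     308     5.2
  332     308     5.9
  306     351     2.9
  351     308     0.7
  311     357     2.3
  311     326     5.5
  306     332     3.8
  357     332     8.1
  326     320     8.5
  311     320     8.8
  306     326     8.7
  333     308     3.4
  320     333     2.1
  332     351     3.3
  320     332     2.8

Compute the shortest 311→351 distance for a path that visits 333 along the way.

Best 311 to 333: 311 → 357 → 320 → 333 costing 5.2
Shortest 333→351: 333 → 308 → 351 = 4.1
Total via 333: 5.2 + 4.1 = 9.3 m.

9.3 m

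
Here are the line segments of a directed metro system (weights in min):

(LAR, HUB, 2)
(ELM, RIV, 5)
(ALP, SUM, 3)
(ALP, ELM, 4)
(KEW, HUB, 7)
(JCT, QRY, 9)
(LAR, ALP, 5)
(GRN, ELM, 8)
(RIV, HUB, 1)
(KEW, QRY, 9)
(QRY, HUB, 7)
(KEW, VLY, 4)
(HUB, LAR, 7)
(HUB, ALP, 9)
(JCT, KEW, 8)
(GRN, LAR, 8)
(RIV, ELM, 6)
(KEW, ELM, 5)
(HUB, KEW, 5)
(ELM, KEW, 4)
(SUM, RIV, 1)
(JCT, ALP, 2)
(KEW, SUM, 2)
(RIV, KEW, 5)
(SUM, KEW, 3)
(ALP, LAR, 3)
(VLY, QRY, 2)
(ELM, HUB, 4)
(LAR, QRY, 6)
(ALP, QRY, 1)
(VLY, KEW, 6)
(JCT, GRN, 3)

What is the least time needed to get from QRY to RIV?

Candidate routes:
QRY → HUB → KEW → SUM → RIV: 7+5+2+1 = 15
QRY → HUB → ALP → SUM → RIV: 7+9+3+1 = 20
Cheapest is QRY → HUB → KEW → SUM → RIV at 15 min.

15 min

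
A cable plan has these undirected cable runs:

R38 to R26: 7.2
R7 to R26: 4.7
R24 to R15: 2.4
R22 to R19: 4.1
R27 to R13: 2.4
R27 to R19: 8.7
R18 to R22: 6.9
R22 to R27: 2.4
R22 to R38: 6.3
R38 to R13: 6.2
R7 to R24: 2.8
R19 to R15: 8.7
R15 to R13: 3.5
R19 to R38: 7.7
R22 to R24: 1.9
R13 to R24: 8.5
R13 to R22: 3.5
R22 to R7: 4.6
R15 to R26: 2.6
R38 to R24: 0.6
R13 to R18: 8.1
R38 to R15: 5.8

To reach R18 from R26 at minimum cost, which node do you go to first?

Compare a few routes:
R26–R15–R24–R22–R18: 2.6+2.4+1.9+6.9 = 13.8
R26–R15–R13–R18: 2.6+3.5+8.1 = 14.2
R26–R7–R22–R18: 4.7+4.6+6.9 = 16.2
Cheapest is R26–R15–R24–R22–R18 at 13.8.
So from R26 the first move is to R15.

R15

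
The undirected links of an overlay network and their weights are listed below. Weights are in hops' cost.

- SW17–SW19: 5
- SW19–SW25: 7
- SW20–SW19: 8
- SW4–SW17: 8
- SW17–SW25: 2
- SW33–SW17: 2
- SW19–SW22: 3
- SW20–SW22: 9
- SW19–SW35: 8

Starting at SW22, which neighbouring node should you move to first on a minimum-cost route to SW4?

SW19

Enumerating some paths:
SW22 → SW20 → SW19 → SW17 → SW4: 9+8+5+8 = 30
SW22 → SW20 → SW19 → SW25 → SW17 → SW4: 9+8+7+2+8 = 34
SW22 → SW19 → SW17 → SW4: 3+5+8 = 16
SW22 → SW19 → SW25 → SW17 → SW4: 3+7+2+8 = 20
The minimum is 16 hops' cost via SW22 → SW19 → SW17 → SW4.
So from SW22 the first move is to SW19.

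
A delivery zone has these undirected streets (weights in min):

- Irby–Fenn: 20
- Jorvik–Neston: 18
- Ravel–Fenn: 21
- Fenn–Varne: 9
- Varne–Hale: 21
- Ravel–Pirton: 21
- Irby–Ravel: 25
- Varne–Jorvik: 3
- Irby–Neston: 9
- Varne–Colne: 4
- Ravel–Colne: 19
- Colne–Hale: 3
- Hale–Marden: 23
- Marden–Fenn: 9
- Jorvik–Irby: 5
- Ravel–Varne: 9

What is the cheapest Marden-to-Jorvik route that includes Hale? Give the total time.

Shortest Marden→Hale: Marden → Hale = 23
Best Hale to Jorvik: Hale → Colne → Varne → Jorvik costing 10
Total via Hale: 23 + 10 = 33 min.

33 min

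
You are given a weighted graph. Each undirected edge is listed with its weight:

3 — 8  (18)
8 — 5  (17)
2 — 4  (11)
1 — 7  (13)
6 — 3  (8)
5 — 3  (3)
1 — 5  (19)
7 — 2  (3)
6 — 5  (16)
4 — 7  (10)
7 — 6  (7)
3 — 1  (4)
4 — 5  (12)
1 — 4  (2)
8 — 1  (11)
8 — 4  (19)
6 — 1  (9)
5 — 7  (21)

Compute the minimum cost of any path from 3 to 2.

17

Compare a few routes:
3 - 6 - 7 - 2: 8+7+3 = 18
3 - 1 - 4 - 2: 4+2+11 = 17
3 - 1 - 4 - 7 - 2: 4+2+10+3 = 19
The minimum is 17 via 3 - 1 - 4 - 2.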